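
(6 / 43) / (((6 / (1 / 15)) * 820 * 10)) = 1 / 5289000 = 0.00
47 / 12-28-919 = -11317 / 12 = -943.08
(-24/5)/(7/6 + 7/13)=-1872/665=-2.82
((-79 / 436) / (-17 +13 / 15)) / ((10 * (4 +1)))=237 / 1055120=0.00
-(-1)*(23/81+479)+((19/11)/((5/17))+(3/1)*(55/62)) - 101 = 106842991/276210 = 386.82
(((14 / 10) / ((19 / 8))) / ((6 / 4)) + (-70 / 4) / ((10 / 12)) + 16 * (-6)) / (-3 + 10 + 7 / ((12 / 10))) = -66466 / 7315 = -9.09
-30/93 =-10/31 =-0.32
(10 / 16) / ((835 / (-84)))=-0.06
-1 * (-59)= 59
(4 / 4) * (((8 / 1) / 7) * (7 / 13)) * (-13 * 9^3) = -5832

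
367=367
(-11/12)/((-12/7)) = 77/144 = 0.53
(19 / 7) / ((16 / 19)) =361 / 112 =3.22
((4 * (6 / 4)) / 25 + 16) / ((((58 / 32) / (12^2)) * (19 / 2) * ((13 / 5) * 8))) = 8064 / 1235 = 6.53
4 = 4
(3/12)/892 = 1/3568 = 0.00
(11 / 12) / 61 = 11 / 732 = 0.02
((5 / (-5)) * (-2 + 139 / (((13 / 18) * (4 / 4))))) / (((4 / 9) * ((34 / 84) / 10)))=-2339820 / 221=-10587.42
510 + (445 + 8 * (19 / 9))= 8747 / 9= 971.89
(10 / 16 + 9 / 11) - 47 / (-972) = 31895 / 21384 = 1.49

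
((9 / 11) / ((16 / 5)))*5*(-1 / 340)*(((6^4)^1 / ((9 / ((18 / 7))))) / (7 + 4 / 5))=-6075 / 34034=-0.18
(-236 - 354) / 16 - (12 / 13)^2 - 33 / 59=-3054029 / 79768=-38.29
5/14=0.36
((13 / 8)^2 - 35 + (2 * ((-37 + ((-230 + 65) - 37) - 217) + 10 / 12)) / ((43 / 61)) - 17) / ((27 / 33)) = -121762685 / 74304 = -1638.71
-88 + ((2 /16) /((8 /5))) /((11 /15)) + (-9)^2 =-4853 /704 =-6.89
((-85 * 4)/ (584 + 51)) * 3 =-204/ 127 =-1.61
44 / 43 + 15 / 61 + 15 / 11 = 75964 / 28853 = 2.63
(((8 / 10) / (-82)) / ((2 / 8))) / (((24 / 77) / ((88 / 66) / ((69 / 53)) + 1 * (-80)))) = 1258796 / 127305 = 9.89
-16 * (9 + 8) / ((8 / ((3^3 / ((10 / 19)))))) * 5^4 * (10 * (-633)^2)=-4368010961250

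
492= 492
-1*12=-12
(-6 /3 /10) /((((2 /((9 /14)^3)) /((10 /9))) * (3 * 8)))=-27 /21952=-0.00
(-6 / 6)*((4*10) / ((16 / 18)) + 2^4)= -61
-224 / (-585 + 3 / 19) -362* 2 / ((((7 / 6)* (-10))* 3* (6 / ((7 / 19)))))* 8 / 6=822044 / 395865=2.08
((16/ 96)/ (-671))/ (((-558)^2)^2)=-1/ 390310798036896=-0.00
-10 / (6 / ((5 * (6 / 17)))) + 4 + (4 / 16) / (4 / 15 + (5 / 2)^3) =34836 / 32419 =1.07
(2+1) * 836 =2508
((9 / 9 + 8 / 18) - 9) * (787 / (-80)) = 13379 / 180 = 74.33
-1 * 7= -7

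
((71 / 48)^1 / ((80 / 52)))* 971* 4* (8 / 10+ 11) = 52877747 / 1200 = 44064.79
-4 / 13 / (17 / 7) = -28 / 221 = -0.13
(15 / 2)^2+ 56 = 449 / 4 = 112.25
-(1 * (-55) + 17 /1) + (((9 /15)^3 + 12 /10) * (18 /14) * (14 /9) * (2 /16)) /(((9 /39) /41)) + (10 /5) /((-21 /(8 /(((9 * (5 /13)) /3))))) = 3157361 /31500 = 100.23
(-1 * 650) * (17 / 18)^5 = -461453525 / 944784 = -488.42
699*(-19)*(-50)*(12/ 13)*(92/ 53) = 733111200/ 689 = 1064022.06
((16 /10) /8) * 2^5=32 /5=6.40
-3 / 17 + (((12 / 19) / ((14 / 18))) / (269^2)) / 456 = -1097137329 / 6217112398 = -0.18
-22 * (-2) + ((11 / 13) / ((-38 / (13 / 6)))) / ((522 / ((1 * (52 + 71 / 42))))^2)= 44.00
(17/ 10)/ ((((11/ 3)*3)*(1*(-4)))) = -17/ 440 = -0.04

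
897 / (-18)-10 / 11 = -3349 / 66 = -50.74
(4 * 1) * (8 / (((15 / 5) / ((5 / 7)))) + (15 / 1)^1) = 1420 / 21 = 67.62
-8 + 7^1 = -1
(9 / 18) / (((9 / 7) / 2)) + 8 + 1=88 / 9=9.78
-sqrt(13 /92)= -sqrt(299) /46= -0.38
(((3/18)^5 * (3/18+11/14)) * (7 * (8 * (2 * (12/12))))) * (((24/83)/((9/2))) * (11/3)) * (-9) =-1760/60507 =-0.03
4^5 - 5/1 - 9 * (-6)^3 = 2963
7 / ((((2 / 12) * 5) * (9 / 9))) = 42 / 5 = 8.40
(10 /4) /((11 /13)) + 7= 219 /22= 9.95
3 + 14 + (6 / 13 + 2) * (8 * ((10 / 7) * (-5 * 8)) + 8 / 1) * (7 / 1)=-100387 / 13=-7722.08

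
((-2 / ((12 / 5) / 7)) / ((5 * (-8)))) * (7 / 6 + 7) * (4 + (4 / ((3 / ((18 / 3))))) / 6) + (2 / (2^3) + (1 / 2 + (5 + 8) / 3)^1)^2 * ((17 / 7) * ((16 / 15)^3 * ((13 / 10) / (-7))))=-115979921 / 14883750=-7.79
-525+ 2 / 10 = -2624 / 5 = -524.80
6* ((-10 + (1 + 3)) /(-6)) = 6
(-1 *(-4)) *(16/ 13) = 64/ 13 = 4.92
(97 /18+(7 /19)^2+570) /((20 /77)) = 287961443 /129960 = 2215.77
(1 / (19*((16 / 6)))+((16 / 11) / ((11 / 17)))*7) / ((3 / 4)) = 289771 / 13794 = 21.01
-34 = -34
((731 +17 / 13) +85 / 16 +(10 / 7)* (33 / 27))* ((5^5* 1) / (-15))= -6055409375 / 39312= -154034.63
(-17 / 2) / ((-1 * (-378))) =-17 / 756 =-0.02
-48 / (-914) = 24 / 457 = 0.05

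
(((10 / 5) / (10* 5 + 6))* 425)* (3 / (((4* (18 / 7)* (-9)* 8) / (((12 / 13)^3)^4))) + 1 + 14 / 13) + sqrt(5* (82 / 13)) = sqrt(5330) / 13 + 20549690175027375 / 652346383429468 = 37.12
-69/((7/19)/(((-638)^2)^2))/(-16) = 13575799769631/7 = 1939399967090.14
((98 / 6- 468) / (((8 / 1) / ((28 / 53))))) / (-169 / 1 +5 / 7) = 66395 / 374604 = 0.18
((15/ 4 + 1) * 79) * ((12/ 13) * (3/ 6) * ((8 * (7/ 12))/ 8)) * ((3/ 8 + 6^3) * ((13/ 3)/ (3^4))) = 1169.47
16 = 16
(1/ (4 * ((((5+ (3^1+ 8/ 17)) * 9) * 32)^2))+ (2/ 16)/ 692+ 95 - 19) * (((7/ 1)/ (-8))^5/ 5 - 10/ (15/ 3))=-10386811776108384617/ 65000206856355840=-159.80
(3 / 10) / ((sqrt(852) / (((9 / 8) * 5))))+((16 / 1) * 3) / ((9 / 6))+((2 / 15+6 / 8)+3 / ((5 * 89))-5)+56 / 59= 9 * sqrt(213) / 2272+9086087 / 315060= 28.90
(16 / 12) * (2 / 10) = 4 / 15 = 0.27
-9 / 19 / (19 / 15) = -135 / 361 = -0.37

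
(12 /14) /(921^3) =2 /1822869909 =0.00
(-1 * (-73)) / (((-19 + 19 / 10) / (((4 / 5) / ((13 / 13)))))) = -584 / 171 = -3.42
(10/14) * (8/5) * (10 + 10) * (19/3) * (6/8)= 760/7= 108.57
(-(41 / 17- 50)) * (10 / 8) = 4045 / 68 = 59.49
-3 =-3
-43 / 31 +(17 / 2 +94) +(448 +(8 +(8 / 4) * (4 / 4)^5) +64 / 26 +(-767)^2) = 474613563 / 806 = 588850.57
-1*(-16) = 16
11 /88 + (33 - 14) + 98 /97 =15625 /776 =20.14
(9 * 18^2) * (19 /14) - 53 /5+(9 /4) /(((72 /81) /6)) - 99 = 3863.02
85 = 85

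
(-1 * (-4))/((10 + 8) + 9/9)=4/19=0.21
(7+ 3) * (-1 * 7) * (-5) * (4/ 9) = 1400/ 9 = 155.56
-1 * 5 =-5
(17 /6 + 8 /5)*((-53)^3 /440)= -1500.05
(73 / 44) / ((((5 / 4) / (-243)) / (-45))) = 159651 / 11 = 14513.73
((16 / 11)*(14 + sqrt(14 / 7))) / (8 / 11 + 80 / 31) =6.78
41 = 41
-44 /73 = -0.60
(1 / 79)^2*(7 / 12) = 7 / 74892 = 0.00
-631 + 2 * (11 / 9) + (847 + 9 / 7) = 13843 / 63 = 219.73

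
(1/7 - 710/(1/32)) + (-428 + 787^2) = 4173548/7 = 596221.14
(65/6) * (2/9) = 65/27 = 2.41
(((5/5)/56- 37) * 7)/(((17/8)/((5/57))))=-545/51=-10.69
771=771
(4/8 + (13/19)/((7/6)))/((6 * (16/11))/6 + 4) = 3179/15960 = 0.20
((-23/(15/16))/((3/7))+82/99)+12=-21986/495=-44.42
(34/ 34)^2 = 1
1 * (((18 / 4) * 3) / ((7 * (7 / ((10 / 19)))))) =135 / 931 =0.15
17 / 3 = 5.67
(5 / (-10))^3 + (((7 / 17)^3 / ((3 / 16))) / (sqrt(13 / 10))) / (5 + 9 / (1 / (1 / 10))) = -1 / 8 + 54880*sqrt(130) / 11304813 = -0.07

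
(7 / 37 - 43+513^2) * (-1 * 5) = -48678345 / 37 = -1315630.95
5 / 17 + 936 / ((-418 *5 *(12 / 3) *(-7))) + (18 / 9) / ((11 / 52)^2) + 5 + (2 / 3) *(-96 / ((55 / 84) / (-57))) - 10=7675992391 / 1367905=5611.50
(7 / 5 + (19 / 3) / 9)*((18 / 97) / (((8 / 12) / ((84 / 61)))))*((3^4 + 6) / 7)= 296496 / 29585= 10.02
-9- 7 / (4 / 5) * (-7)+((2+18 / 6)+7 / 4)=59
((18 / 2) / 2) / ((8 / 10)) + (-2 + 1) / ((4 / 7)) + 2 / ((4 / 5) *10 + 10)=287 / 72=3.99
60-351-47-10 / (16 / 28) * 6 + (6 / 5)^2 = -11039 / 25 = -441.56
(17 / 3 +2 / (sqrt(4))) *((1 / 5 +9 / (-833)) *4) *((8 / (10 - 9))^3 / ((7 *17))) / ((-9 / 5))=-32276480 / 2676429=-12.06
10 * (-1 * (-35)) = 350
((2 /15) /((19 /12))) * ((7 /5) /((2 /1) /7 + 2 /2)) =392 /4275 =0.09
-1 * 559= -559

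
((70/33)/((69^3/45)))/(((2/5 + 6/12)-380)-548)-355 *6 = -2130.00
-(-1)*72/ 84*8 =48/ 7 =6.86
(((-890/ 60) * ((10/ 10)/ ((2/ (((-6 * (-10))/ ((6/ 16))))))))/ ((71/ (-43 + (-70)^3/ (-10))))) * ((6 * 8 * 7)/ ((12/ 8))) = -9105967360/ 71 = -128253061.41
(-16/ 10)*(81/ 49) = -648/ 245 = -2.64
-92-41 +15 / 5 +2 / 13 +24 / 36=-5038 / 39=-129.18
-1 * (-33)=33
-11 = -11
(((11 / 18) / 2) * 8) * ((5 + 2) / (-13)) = -154 / 117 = -1.32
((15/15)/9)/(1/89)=89/9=9.89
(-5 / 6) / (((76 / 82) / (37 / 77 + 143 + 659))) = -4222385 / 5852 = -721.53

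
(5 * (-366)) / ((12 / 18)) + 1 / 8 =-21959 / 8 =-2744.88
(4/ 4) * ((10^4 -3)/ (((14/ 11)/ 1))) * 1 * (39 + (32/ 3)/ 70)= 452074337/ 1470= 307533.56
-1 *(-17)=17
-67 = -67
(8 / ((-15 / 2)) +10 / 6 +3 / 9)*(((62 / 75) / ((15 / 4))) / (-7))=-496 / 16875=-0.03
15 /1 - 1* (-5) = 20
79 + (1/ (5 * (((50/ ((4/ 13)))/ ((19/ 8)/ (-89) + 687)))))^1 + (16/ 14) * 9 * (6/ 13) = 2740467/ 32396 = 84.59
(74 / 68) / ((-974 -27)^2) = 37 / 34068034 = 0.00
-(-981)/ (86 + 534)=981/ 620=1.58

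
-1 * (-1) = 1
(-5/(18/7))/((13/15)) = -2.24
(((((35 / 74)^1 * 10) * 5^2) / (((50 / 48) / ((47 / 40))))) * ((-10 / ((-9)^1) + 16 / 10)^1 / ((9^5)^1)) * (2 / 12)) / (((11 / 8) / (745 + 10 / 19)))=2274219080 / 4109633253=0.55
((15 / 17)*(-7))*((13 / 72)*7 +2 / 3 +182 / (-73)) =103495 / 29784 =3.47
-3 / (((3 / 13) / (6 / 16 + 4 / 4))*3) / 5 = -143 / 120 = -1.19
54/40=27/20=1.35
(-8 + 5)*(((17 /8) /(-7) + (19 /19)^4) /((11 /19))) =-2223 /616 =-3.61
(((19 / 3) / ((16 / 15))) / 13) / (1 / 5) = 475 / 208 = 2.28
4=4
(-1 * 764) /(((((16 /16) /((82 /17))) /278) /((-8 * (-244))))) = -33996313088 /17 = -1999783122.82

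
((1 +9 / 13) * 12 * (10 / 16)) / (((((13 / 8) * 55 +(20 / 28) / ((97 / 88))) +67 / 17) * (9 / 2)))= 10157840 / 338404131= 0.03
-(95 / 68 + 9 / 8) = -343 / 136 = -2.52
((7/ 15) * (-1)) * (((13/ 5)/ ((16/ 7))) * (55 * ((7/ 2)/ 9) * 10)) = -49049/ 432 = -113.54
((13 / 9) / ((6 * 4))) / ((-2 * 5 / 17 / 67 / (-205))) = 607087 / 432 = 1405.29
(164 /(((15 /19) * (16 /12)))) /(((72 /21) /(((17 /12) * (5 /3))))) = 92701 /864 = 107.29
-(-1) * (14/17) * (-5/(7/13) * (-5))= 650/17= 38.24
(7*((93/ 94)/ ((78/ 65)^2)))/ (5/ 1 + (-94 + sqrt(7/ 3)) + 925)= 1133825/ 197088014-5425*sqrt(21)/ 2365056168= 0.01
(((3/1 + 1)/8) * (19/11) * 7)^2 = 17689/484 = 36.55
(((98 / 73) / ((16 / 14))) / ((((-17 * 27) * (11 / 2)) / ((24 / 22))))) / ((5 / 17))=-686 / 397485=-0.00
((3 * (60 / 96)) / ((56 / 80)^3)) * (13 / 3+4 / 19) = 23125 / 931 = 24.84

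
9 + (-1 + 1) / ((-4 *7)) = 9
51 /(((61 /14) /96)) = 68544 /61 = 1123.67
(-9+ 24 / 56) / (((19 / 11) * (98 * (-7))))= 330 / 45619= 0.01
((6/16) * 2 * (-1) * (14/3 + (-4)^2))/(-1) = 31/2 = 15.50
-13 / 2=-6.50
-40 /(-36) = 1.11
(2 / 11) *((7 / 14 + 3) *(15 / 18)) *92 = 1610 / 33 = 48.79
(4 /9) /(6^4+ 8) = 0.00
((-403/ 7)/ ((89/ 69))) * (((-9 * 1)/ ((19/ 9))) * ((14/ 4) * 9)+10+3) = 128162463/ 23674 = 5413.64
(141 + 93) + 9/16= 3753/16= 234.56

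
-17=-17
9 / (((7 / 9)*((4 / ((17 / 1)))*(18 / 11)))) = 1683 / 56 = 30.05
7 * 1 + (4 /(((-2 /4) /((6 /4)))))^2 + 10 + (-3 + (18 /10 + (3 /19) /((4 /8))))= 15211 /95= 160.12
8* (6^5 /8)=7776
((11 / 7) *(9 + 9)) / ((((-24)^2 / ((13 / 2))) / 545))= 77935 / 448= 173.96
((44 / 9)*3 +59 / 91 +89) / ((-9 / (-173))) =4926694 / 2457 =2005.17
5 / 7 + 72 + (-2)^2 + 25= 712 / 7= 101.71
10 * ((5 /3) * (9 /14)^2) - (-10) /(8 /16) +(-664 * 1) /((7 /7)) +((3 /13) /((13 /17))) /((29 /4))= -305983745 /480298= -637.07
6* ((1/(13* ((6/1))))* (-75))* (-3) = 225/13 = 17.31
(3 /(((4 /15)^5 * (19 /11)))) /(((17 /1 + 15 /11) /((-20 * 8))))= -11222.20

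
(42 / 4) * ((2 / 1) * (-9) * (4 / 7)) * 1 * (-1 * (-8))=-864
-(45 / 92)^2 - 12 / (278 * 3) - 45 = -53240723 / 1176496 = -45.25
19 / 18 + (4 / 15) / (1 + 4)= 499 / 450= 1.11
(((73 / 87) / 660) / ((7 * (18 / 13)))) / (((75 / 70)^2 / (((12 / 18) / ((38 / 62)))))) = 205933 / 1656925875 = 0.00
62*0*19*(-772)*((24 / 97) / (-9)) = 0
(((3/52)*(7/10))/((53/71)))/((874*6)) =497/48174880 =0.00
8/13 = 0.62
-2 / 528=-1 / 264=-0.00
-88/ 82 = -44/ 41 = -1.07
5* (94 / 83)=470 / 83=5.66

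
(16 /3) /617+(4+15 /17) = 153905 /31467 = 4.89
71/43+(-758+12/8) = -64917/86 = -754.85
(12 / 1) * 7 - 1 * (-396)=480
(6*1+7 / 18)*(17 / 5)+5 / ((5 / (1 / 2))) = 200 / 9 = 22.22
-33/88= -3/8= -0.38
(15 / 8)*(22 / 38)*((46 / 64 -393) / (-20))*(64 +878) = 20056.67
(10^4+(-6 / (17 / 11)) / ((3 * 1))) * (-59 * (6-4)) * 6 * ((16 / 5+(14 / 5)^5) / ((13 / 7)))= -461492946133632 / 690625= -668225080.37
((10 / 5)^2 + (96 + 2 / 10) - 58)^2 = 44521 / 25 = 1780.84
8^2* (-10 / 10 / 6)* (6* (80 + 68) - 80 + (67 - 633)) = -7744 / 3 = -2581.33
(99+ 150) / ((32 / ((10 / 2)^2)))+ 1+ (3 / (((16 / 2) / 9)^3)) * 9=119795 / 512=233.97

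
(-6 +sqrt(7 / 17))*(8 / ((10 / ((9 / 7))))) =-5.51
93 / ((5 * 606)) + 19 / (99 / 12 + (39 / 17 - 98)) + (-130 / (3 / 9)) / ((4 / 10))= -308285727 / 316130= -975.19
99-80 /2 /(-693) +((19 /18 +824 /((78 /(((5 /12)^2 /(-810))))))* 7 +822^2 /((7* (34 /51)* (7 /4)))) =10156124135237 /122594472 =82843.25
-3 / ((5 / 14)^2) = -588 / 25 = -23.52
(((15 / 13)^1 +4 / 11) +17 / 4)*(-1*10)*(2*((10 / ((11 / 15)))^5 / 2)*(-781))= 44466911718750000 / 2093663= 21238810505.20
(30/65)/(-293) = -6/3809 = -0.00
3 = 3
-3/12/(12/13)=-13/48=-0.27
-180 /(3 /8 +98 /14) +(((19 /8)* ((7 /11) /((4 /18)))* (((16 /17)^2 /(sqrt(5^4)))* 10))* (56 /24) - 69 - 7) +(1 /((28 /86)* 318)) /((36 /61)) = -14243925249997 /150303882960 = -94.77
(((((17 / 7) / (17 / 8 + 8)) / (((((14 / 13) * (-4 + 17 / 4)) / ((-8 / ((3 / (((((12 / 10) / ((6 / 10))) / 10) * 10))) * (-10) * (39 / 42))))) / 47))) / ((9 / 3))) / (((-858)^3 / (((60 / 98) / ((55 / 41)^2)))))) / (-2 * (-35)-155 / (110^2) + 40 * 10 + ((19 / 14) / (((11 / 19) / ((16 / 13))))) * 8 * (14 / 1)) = -343838464 / 63153376253320998645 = -0.00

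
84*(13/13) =84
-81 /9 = -9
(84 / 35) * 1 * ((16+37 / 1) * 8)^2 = 2157312 / 5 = 431462.40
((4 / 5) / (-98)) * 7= -2 / 35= -0.06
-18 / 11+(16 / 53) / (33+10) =-40846 / 25069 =-1.63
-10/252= -5/126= -0.04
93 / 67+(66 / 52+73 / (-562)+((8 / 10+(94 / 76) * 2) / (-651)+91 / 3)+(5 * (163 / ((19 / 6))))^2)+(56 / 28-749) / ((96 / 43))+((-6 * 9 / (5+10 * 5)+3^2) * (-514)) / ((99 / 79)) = 23254343503386584343 / 371190423924320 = 62648.02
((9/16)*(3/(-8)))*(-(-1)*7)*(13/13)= -189/128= -1.48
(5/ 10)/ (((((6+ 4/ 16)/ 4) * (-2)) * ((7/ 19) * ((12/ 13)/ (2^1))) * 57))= -26/ 1575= -0.02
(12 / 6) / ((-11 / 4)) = -8 / 11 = -0.73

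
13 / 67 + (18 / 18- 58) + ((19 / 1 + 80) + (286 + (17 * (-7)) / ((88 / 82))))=640623 / 2948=217.31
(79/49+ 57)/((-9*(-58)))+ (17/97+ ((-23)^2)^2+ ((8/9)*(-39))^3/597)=621594814477610/2221794603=279771.50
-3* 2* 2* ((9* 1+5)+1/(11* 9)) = -168.12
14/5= 2.80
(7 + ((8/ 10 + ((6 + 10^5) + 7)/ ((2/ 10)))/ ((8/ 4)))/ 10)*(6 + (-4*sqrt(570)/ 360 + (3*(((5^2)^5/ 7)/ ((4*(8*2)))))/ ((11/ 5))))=366435620347347/ 492800 - 2501029*sqrt(570)/ 9000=743572140.47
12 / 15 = 4 / 5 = 0.80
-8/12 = -2/3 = -0.67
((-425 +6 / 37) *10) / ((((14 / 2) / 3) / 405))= -190985850 / 259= -737397.10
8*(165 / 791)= 1320 / 791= 1.67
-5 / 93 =-0.05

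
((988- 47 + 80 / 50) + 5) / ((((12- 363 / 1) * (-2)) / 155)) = 73439 / 351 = 209.23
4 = 4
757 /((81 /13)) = 9841 /81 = 121.49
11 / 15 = 0.73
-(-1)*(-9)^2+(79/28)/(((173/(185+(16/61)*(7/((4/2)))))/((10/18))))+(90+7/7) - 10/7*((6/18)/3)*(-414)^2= -71887790593/2659356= -27032.03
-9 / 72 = -1 / 8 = -0.12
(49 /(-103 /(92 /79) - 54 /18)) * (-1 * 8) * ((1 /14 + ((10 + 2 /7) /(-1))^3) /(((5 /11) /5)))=-51308.65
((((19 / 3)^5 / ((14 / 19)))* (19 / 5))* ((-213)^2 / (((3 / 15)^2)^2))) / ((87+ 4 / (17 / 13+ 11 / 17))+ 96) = 8052481211.44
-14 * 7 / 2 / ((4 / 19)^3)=-336091 / 64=-5251.42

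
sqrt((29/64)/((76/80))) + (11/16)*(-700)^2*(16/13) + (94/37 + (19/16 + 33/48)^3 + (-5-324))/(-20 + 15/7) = 414633.99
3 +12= 15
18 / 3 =6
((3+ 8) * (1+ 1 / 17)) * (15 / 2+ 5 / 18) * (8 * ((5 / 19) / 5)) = 12320 / 323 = 38.14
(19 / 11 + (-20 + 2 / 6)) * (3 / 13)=-592 / 143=-4.14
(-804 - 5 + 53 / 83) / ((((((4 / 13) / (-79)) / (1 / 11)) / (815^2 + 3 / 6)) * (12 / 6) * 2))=45768815430819 / 14608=3133133586.45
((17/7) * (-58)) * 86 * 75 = -6359700/7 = -908528.57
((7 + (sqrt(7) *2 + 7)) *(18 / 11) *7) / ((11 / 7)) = 1764 *sqrt(7) / 121 + 12348 / 121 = 140.62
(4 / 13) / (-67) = -4 / 871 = -0.00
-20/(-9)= 20/9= 2.22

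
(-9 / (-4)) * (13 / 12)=39 / 16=2.44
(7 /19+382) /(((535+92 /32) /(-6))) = -348720 /81757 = -4.27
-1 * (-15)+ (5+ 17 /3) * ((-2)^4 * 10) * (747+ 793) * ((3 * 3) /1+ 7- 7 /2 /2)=37452815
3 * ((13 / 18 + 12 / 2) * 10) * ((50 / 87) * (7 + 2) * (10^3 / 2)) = 15125000 / 29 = 521551.72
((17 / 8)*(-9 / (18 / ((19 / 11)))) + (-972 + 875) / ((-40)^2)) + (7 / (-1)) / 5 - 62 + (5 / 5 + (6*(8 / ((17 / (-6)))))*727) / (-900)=-138981487 / 2692800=-51.61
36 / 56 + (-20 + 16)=-47 / 14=-3.36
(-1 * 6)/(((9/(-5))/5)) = 50/3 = 16.67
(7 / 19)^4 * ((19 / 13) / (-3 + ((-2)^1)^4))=2401 / 1159171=0.00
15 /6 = 5 /2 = 2.50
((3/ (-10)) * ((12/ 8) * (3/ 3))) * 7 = -63/ 20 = -3.15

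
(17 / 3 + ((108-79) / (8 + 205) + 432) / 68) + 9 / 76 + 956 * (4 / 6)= 44683118 / 68799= 649.47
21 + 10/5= 23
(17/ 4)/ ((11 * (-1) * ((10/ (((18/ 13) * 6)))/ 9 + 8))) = -0.05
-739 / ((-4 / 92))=16997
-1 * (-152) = 152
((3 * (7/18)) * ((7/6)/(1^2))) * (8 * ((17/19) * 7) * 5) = 340.99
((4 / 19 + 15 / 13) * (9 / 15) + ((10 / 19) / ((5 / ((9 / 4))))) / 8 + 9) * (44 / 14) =2140611 / 69160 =30.95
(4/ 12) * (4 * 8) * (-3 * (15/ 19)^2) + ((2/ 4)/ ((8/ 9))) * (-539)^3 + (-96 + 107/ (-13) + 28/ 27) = -178576263044477/ 2027376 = -88082458.83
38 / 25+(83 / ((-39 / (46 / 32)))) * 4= -41797 / 3900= -10.72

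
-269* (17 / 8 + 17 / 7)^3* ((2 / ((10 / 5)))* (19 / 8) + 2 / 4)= -73020.80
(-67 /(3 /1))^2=4489 /9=498.78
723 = 723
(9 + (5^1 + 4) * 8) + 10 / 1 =91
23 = 23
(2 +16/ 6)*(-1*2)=-28/ 3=-9.33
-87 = -87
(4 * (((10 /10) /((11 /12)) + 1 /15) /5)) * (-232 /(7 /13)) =-2304224 /5775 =-399.00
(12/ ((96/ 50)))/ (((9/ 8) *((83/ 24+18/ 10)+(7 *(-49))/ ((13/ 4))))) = -26000/ 469311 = -0.06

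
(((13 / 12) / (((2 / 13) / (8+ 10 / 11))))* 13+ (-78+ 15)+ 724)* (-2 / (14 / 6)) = -194905 / 154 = -1265.62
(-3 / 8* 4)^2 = 9 / 4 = 2.25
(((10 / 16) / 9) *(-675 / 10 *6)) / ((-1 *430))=45 / 688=0.07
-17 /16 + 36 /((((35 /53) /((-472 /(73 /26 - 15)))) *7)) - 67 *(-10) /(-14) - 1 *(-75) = 407048111 /1242640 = 327.57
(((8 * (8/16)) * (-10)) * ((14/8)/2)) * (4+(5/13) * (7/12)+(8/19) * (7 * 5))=-1967035/2964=-663.64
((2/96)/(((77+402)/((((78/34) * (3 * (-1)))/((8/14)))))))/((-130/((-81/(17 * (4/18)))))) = -15309/177191680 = -0.00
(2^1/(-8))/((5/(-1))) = 1/20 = 0.05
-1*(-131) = 131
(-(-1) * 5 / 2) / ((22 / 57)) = 6.48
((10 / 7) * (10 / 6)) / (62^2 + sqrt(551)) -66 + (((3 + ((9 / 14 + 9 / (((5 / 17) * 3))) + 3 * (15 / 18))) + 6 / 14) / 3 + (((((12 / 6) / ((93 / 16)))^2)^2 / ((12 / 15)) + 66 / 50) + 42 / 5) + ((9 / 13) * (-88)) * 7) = -239956841577952945564 / 502914032920292175 -10 * sqrt(551) / 62058297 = -477.13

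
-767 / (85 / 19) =-14573 / 85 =-171.45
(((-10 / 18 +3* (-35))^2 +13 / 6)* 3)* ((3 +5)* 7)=50549828 / 27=1872215.85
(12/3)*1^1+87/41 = 251/41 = 6.12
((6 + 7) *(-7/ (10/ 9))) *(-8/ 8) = 819/ 10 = 81.90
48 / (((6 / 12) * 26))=48 / 13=3.69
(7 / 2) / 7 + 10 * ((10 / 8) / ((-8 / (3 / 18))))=23 / 96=0.24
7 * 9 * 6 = 378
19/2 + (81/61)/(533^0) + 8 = 2297/122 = 18.83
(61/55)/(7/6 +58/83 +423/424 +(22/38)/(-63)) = 2569614264/6612133715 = 0.39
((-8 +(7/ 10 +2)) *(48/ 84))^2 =11236/ 1225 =9.17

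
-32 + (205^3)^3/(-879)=-639417840613205106253/879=-727437816397275433.73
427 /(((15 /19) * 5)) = 8113 /75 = 108.17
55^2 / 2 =3025 / 2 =1512.50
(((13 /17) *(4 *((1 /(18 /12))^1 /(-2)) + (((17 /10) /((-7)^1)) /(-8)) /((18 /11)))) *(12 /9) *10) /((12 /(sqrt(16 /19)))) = -172289 *sqrt(19) /732564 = -1.03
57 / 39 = 19 / 13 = 1.46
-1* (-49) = 49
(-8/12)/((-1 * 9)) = 2/27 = 0.07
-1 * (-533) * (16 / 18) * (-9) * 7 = -29848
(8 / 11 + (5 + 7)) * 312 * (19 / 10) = 82992 / 11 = 7544.73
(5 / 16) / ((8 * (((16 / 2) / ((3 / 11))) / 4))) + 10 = 28175 / 2816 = 10.01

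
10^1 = 10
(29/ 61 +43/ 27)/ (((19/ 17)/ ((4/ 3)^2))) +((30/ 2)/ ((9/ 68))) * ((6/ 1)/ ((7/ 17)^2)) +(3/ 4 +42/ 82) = 4015.16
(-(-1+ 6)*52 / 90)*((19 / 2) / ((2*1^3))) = -247 / 18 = -13.72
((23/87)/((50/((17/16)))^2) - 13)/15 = -723833353/835200000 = -0.87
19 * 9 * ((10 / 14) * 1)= 855 / 7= 122.14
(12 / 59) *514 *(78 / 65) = 37008 / 295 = 125.45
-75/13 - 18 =-309/13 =-23.77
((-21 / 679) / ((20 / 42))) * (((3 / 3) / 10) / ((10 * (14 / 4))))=-9 / 48500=-0.00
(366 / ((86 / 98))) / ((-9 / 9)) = -17934 / 43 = -417.07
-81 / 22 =-3.68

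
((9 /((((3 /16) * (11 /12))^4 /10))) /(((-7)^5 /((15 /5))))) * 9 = -40768634880 /246071287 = -165.68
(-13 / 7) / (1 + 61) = -13 / 434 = -0.03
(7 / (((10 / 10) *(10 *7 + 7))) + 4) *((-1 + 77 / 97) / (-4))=0.21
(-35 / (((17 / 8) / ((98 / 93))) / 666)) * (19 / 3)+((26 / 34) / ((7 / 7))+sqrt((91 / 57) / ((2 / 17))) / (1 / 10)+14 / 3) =-115733333 / 1581+5 * sqrt(176358) / 57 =-73165.78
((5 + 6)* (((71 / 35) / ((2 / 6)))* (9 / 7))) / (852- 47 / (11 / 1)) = 231957 / 2284625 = 0.10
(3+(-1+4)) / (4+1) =6 / 5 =1.20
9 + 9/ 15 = 48/ 5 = 9.60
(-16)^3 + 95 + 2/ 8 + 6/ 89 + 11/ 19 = -27056701/ 6764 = -4000.10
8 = 8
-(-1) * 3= 3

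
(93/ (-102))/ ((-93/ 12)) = 2/ 17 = 0.12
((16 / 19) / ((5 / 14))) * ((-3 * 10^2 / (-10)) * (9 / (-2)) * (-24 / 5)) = 145152 / 95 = 1527.92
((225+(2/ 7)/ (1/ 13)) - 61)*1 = 167.71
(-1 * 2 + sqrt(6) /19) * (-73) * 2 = 292 - 146 * sqrt(6) /19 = 273.18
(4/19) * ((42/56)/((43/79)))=237/817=0.29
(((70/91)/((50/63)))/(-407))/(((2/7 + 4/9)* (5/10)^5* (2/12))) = -381024/608465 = -0.63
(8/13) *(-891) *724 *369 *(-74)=140917309632/13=10839793048.62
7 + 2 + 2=11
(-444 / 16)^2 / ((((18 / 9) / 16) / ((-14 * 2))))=-172494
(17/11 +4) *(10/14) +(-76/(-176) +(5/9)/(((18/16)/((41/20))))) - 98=-210005/2268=-92.59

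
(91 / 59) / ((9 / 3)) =91 / 177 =0.51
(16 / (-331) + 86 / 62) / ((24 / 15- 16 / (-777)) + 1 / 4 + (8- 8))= 213472980 / 298277009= 0.72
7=7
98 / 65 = 1.51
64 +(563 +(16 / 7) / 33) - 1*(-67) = 160330 / 231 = 694.07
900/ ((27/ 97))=9700/ 3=3233.33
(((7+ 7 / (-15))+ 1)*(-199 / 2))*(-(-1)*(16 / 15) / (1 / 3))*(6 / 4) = -89948 / 25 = -3597.92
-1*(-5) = 5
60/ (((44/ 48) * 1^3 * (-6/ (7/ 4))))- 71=-991/ 11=-90.09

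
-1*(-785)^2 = -616225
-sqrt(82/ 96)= -sqrt(123)/ 12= -0.92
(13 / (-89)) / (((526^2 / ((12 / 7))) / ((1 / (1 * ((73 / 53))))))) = -2067 / 3145736951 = -0.00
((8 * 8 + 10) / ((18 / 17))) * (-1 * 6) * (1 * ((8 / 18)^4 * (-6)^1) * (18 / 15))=1288192 / 10935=117.80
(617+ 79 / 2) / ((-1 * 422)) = -1313 / 844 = -1.56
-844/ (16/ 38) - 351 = -4711/ 2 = -2355.50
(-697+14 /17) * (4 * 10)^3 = -757440000 /17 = -44555294.12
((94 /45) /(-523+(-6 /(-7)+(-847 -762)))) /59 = -329 /19803645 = -0.00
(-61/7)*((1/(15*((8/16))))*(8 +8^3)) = -12688/21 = -604.19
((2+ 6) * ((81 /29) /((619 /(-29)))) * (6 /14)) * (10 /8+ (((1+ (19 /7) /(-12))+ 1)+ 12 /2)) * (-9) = 1105164 /30331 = 36.44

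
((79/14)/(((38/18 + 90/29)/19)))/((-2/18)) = -3525849/19054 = -185.05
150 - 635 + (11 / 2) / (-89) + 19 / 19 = -86163 / 178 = -484.06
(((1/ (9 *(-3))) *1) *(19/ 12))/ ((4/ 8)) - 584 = -94627/ 162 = -584.12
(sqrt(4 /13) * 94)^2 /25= 108.75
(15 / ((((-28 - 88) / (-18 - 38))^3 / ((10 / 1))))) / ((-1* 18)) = -68600 / 73167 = -0.94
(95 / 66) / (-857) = -95 / 56562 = -0.00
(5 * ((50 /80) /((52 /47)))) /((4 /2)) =1175 /832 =1.41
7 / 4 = 1.75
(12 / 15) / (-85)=-4 / 425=-0.01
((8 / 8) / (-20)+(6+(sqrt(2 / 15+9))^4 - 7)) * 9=74131 / 100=741.31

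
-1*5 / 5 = -1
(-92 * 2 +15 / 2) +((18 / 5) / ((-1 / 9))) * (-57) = 16703 / 10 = 1670.30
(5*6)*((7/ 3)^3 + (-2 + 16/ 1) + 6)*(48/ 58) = 70640/ 87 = 811.95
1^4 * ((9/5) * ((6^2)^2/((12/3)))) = 583.20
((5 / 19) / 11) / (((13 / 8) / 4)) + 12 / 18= 5914 / 8151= 0.73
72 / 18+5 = 9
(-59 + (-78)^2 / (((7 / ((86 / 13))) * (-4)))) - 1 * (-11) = -10398 / 7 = -1485.43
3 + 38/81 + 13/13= 362/81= 4.47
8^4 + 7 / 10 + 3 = 40997 / 10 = 4099.70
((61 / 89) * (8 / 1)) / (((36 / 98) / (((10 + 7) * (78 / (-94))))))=-2642276 / 12549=-210.56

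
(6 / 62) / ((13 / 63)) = 0.47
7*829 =5803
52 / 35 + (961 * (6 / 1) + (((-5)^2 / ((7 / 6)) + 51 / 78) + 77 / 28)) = 10542019 / 1820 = 5792.32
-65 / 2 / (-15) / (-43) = -13 / 258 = -0.05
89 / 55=1.62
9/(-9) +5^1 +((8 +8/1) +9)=29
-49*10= -490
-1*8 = -8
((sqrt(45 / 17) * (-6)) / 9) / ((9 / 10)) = -20 * sqrt(85) / 153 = -1.21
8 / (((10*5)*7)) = 4 / 175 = 0.02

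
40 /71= 0.56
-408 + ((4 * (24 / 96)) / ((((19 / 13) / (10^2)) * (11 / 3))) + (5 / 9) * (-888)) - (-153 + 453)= -1182.67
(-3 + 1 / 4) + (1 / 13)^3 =-24163 / 8788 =-2.75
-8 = -8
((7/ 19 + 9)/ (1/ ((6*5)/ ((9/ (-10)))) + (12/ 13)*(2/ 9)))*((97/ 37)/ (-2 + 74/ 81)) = -681791175/ 5281639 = -129.09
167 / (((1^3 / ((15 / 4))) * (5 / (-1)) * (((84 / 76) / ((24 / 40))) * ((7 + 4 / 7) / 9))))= -85671 / 1060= -80.82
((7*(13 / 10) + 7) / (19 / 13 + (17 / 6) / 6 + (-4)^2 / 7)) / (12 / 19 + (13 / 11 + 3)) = 1198197 / 1511515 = 0.79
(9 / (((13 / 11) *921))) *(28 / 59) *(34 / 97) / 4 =0.00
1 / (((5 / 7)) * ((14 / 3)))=3 / 10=0.30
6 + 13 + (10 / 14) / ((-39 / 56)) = 701 / 39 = 17.97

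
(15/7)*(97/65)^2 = 28227/5915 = 4.77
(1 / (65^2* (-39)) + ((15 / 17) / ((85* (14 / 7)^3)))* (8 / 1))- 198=-9428261014 / 47619975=-197.99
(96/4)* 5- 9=111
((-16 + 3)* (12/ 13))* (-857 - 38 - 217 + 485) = 7524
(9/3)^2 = 9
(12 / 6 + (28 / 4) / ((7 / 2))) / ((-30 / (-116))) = 232 / 15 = 15.47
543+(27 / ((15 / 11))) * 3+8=3052 / 5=610.40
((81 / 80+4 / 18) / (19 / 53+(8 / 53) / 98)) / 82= 2308733 / 55202400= 0.04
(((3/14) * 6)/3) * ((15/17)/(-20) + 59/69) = 0.35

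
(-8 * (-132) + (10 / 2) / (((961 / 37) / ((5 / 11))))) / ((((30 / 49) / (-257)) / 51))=-2389979089981 / 105710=-22608826.88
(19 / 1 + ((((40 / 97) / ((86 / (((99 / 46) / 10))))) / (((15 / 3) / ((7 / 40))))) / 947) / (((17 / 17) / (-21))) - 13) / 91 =109018246647 / 1653443628200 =0.07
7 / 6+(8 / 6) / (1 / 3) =31 / 6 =5.17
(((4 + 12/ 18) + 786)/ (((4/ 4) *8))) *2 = 593/ 3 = 197.67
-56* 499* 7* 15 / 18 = -489020 / 3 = -163006.67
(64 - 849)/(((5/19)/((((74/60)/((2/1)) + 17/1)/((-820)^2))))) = -3153031/40344000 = -0.08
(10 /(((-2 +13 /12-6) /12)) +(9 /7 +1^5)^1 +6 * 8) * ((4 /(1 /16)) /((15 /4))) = 4898816 /8715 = 562.11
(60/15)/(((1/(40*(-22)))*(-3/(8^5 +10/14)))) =807421120/21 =38448624.76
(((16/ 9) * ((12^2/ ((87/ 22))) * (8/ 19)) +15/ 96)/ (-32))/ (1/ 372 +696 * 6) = -44951767/ 219126687488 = -0.00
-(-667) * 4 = 2668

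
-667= -667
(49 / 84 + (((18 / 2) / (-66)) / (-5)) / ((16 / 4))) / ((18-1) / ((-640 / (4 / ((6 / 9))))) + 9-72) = -6232 / 666963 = -0.01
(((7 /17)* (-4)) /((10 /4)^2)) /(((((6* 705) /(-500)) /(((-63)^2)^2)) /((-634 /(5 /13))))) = -3231471402432 /3995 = -808878949.29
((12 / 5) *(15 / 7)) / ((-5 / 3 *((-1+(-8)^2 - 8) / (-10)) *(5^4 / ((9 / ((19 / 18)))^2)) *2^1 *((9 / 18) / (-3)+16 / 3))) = 17006112 / 2692834375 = 0.01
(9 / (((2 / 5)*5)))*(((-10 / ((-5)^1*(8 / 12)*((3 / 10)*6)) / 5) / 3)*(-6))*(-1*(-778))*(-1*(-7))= -16338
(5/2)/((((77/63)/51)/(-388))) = -445230/11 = -40475.45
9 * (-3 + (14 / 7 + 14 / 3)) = 33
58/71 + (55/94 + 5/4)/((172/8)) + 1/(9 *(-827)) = 1926936451/2136007026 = 0.90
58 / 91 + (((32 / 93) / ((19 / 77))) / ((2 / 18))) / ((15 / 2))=619258 / 267995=2.31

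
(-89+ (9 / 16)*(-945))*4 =-2482.25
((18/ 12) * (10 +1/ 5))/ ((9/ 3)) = 51/ 10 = 5.10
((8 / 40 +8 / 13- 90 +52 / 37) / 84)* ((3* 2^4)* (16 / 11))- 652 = -724.96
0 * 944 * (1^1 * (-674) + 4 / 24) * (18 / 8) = 0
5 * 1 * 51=255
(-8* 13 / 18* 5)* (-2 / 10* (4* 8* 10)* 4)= 66560 / 9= 7395.56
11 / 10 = 1.10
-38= -38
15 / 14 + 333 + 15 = 349.07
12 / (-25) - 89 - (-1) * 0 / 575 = -2237 / 25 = -89.48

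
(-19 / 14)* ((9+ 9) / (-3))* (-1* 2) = -114 / 7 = -16.29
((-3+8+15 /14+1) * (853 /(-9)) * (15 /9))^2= 2201017225 /1764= 1247742.19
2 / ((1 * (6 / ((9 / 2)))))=3 / 2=1.50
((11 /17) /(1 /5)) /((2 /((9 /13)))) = 495 /442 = 1.12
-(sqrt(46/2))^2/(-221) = 23/221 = 0.10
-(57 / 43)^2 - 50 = -95699 / 1849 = -51.76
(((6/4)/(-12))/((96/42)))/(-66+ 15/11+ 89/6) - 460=-96769049/210368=-460.00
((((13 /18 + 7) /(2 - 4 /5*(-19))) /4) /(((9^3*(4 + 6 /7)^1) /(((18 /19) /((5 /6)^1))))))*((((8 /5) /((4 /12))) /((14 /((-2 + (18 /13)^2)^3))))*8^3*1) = -97642496 /27151017831405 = -0.00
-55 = -55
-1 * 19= -19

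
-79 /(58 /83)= -6557 /58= -113.05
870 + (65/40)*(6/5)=17439/20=871.95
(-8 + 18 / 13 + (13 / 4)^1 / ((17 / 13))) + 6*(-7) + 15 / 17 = -45.25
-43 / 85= -0.51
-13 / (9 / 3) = -13 / 3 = -4.33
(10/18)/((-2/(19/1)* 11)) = -95/198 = -0.48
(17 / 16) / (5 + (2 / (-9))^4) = 111537 / 525136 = 0.21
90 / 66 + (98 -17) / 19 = 5.63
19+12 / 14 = 139 / 7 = 19.86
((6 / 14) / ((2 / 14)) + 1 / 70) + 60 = 4411 / 70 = 63.01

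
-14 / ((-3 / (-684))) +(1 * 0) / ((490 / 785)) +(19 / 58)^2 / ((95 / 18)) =-3191.98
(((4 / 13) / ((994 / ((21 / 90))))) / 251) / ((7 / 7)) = 0.00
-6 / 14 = -3 / 7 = -0.43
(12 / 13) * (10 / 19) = 120 / 247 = 0.49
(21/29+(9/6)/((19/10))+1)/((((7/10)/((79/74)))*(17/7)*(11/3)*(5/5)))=1641225/3812369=0.43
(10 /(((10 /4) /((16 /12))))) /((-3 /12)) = -64 /3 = -21.33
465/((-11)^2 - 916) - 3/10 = -469/530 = -0.88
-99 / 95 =-1.04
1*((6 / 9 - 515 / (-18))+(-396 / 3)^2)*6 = 314159 / 3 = 104719.67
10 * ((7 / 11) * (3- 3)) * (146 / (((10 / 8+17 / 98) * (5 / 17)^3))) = 0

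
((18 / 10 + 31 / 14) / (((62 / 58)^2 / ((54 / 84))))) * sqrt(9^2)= 19142001 / 941780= 20.33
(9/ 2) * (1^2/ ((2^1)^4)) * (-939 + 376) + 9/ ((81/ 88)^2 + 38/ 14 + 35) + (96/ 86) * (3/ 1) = -154.76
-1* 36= -36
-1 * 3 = -3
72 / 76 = 0.95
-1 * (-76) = 76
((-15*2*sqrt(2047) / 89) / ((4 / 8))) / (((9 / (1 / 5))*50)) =-2*sqrt(2047) / 6675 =-0.01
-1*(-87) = 87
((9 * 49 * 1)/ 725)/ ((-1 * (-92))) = 441/ 66700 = 0.01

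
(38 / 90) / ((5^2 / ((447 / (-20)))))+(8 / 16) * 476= 1782169 / 7500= 237.62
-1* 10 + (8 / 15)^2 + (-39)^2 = 340039 / 225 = 1511.28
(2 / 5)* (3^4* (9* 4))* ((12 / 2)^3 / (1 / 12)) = 15116544 / 5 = 3023308.80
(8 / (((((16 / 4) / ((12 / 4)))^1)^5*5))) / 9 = 27 / 640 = 0.04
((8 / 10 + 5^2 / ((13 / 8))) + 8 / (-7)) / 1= 6844 / 455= 15.04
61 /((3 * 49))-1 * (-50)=7411 /147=50.41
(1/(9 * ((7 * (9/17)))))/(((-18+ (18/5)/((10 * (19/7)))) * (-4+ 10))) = -8075/28872774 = -0.00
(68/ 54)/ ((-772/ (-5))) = 85/ 10422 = 0.01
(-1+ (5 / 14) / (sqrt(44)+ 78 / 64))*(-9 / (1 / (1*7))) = 554157 / 8707-9216*sqrt(11) / 8707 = 60.13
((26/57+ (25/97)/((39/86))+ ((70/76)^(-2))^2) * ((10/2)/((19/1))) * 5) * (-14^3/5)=-2082986742176/1194955125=-1743.15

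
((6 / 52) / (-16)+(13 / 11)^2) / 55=69941 / 2768480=0.03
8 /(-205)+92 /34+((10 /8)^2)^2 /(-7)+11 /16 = 18770243 /6245120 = 3.01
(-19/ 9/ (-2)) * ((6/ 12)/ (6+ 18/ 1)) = 19/ 864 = 0.02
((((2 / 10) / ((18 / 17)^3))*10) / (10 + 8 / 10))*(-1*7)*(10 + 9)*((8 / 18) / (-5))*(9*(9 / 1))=653429 / 4374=149.39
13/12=1.08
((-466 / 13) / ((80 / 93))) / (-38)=1.10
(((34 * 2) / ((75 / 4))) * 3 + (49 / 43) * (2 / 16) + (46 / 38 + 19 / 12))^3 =310667145650619880751 / 117793118808000000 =2637.40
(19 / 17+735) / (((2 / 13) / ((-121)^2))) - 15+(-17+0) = 1190913037 / 17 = 70053708.06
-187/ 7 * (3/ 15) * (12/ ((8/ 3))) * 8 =-6732/ 35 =-192.34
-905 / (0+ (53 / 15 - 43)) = 13575 / 592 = 22.93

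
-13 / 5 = -2.60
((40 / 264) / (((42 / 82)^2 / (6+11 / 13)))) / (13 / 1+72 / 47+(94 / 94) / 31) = 217980313 / 802918116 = 0.27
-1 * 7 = -7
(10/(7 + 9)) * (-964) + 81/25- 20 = -30963/50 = -619.26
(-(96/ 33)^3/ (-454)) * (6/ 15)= 32768/ 1510685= 0.02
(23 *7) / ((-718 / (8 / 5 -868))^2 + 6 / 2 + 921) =755340516 / 4338219769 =0.17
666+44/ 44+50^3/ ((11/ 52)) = 591576.09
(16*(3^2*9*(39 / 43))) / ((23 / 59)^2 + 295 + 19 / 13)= 762422544 / 192391331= 3.96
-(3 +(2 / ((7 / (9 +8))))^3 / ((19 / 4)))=-176767 / 6517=-27.12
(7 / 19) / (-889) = -1 / 2413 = -0.00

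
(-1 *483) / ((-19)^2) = -483 / 361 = -1.34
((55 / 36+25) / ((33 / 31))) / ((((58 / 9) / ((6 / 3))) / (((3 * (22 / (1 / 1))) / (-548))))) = -29605 / 31784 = -0.93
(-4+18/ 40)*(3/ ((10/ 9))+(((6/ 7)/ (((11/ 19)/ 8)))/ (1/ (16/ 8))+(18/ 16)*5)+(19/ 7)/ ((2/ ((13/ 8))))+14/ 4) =-16496637/ 123200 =-133.90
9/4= 2.25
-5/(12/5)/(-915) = 5/2196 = 0.00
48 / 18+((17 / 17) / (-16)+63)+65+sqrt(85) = sqrt(85)+6269 / 48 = 139.82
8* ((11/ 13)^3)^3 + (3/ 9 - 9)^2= 7338413809900/ 95440494357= 76.89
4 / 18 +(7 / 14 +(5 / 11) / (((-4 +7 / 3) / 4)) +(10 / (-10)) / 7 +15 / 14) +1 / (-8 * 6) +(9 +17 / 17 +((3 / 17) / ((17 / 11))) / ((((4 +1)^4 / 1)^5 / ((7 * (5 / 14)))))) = 644143543243408386077 / 61119689941406250000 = 10.54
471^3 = 104487111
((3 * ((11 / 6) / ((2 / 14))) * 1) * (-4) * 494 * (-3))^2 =52088019984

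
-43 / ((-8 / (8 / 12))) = 43 / 12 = 3.58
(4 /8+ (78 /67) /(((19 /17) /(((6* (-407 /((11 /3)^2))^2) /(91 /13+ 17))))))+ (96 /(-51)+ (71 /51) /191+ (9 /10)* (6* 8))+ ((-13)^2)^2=216373844307388 /7502177265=28841.47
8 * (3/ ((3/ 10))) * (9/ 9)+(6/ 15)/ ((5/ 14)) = 2028/ 25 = 81.12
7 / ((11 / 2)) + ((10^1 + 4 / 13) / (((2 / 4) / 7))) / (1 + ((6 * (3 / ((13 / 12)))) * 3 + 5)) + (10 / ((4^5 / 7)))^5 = 49258139989805425 / 12771927068246016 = 3.86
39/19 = 2.05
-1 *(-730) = 730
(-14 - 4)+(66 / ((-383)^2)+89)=10414985 / 146689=71.00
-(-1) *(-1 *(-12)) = 12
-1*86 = -86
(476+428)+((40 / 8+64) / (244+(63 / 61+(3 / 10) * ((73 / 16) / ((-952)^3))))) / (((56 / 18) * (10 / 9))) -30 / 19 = 35382367063620125722 / 39204729641689219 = 902.50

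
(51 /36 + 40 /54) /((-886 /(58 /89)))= -6757 /4258116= -0.00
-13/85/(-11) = 13/935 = 0.01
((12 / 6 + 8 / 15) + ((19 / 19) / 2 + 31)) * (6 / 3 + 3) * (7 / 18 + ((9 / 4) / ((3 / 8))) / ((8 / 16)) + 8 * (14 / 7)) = 521731 / 108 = 4830.84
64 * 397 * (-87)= -2210496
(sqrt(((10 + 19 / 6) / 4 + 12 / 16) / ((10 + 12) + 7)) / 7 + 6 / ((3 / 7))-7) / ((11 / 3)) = sqrt(16878) / 8932 + 21 / 11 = 1.92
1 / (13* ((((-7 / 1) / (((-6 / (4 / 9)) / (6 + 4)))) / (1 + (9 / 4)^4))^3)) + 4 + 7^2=63.42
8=8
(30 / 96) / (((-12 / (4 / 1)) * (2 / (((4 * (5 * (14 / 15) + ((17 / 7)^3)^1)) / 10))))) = -19541 / 49392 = -0.40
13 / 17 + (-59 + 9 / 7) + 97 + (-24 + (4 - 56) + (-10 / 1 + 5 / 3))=-15809 / 357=-44.28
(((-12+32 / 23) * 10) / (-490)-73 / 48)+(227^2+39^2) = 2869722241 / 54096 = 53048.70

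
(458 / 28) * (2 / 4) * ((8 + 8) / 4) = 229 / 7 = 32.71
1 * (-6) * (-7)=42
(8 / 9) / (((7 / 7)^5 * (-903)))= -8 / 8127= -0.00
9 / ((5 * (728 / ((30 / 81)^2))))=5 / 14742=0.00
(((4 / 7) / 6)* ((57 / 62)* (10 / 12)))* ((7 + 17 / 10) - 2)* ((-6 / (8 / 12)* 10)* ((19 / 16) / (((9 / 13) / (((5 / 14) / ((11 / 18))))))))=-44.10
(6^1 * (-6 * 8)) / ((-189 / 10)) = 320 / 21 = 15.24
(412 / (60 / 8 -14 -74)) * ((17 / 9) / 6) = -7004 / 4347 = -1.61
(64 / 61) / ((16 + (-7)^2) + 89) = 32 / 4697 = 0.01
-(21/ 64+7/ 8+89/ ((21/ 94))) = -537041/ 1344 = -399.58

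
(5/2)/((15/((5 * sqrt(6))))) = 5 * sqrt(6)/6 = 2.04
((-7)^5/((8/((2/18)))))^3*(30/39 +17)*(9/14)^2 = -7460453801339/79872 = -93405120.71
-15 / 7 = -2.14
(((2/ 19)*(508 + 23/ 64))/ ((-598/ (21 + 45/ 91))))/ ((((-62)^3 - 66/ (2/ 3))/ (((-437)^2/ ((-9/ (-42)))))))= 2317500585/ 322353304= 7.19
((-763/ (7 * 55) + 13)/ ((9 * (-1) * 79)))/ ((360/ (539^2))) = -12.51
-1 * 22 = -22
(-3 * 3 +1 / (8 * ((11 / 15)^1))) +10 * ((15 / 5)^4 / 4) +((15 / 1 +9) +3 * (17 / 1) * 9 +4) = 59899 / 88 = 680.67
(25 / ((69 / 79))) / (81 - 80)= 1975 / 69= 28.62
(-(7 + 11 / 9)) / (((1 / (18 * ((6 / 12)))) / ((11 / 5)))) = -814 / 5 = -162.80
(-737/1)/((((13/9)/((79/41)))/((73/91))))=-38252511/48503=-788.66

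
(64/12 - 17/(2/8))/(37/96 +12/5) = -30080/1337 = -22.50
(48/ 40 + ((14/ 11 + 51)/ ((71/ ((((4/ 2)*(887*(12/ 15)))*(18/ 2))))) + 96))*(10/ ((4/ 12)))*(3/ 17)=50299.36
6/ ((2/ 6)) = 18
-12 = -12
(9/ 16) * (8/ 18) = 1/ 4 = 0.25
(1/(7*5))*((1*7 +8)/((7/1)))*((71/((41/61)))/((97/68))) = 883524/194873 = 4.53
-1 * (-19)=19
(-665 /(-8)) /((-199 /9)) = -5985 /1592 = -3.76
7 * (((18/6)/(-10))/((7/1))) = -3/10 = -0.30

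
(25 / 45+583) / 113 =5252 / 1017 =5.16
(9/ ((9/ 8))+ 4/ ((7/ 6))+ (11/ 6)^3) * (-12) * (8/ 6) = -53194/ 189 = -281.45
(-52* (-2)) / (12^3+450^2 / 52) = 1352 / 73089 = 0.02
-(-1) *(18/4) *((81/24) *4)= 243/4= 60.75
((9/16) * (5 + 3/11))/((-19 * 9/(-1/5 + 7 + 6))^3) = -950272/763921125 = -0.00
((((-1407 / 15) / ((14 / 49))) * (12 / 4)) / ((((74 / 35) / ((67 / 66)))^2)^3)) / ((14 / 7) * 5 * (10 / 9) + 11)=-109183738509617611634375 / 200065977128197771075584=-0.55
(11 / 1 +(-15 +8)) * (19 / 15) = 76 / 15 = 5.07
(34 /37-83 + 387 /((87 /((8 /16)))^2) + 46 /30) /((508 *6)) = -150360391 /5690676960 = -0.03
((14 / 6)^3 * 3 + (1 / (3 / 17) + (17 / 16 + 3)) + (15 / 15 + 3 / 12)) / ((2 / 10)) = 35345 / 144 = 245.45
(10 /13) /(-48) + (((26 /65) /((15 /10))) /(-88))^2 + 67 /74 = 93173987 /104761800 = 0.89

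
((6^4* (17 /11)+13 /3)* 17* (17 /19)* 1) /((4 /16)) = 122124.85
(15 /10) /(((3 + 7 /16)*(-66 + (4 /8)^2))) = -96 /14465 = -0.01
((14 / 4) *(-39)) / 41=-273 / 82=-3.33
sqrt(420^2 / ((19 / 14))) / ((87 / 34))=140.90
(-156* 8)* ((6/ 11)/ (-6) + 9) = -122304/ 11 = -11118.55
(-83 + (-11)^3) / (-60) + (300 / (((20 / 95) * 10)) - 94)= 1081 / 15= 72.07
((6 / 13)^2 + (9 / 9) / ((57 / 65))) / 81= 13037 / 780273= 0.02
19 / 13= 1.46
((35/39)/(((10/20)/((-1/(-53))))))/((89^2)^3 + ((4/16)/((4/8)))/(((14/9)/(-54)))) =0.00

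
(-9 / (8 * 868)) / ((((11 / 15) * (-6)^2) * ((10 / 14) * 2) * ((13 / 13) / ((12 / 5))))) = -9 / 109120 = -0.00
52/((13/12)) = 48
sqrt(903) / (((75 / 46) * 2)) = 9.22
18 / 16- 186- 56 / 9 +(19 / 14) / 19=-96277 / 504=-191.03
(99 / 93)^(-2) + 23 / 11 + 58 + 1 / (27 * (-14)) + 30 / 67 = 188213633 / 3064446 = 61.42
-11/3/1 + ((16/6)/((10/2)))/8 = -18/5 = -3.60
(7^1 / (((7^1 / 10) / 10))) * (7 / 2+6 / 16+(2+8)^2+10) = 22775 / 2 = 11387.50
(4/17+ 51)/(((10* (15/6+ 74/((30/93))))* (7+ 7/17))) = 871/292194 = 0.00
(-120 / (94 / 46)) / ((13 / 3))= -8280 / 611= -13.55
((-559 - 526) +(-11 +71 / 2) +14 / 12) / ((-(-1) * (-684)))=1589 / 1026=1.55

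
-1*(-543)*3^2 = 4887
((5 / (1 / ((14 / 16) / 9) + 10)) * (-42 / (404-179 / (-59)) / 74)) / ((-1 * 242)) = 2891 / 2035620268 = 0.00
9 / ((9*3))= 1 / 3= 0.33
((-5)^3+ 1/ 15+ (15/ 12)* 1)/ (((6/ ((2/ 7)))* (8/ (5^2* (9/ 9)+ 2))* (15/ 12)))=-22263/ 1400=-15.90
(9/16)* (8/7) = 9/14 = 0.64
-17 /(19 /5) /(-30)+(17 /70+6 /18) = 1447 /1995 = 0.73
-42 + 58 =16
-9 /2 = -4.50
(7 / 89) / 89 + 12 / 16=23791 / 31684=0.75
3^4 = 81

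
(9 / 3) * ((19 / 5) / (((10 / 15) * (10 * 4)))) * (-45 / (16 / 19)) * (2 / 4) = -29241 / 2560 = -11.42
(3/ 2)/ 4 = 0.38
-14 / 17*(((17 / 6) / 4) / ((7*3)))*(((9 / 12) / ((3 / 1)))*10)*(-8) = 5 / 9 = 0.56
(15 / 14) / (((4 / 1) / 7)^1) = 15 / 8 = 1.88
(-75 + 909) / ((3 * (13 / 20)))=5560 / 13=427.69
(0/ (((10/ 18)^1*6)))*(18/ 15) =0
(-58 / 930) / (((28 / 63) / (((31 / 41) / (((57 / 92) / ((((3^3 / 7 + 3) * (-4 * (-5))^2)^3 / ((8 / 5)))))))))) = -590118912000000 / 267197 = -2208553658.91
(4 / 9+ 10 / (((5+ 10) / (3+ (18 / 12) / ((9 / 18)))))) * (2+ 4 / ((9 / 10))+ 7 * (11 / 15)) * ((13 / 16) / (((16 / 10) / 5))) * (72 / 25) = 6773 / 18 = 376.28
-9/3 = -3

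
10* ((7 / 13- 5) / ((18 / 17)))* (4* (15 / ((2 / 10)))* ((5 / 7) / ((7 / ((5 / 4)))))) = -3081250 / 1911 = -1612.38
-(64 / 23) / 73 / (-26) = 32 / 21827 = 0.00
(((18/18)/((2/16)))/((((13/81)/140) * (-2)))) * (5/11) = -226800/143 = -1586.01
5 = 5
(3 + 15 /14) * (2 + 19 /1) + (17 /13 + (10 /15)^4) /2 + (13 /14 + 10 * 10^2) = 16027225 /14742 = 1087.18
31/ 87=0.36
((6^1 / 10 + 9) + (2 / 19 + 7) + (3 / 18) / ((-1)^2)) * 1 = 9617 / 570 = 16.87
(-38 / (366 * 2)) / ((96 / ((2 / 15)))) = -19 / 263520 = -0.00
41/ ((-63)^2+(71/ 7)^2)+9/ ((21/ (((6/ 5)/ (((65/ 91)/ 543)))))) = 1950178253/ 4988050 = 390.97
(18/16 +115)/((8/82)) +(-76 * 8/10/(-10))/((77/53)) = 73579117/61600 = 1194.47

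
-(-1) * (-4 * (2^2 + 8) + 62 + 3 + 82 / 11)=269 / 11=24.45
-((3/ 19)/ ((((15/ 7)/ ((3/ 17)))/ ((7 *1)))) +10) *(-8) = 130376/ 1615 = 80.73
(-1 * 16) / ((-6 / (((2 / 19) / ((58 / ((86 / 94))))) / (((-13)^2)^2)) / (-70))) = -24080 / 2218932651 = -0.00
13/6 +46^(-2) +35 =235937/6348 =37.17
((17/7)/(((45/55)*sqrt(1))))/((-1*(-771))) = 0.00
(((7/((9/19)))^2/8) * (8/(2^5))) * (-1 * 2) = -17689/1296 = -13.65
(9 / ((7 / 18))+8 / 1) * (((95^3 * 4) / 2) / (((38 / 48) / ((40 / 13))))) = 207555164.84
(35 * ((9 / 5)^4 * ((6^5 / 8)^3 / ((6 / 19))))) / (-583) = -133557789695904 / 72875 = -1832696942.65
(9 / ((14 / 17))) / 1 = 10.93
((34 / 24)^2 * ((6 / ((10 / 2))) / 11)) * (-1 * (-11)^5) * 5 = 4231249 / 24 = 176302.04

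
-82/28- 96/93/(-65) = -82167/28210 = -2.91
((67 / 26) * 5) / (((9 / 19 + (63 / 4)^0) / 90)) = 286425 / 364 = 786.88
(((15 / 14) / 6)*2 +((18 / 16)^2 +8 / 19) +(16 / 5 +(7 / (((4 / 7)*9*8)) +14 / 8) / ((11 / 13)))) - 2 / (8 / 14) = 16908853 / 4213440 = 4.01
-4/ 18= -2/ 9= -0.22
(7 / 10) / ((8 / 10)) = 7 / 8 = 0.88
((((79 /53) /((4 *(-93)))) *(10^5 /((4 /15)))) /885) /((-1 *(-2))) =-246875 /290811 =-0.85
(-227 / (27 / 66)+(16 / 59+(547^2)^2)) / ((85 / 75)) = 78993551582.10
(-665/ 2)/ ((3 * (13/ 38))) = -12635/ 39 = -323.97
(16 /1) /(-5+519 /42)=224 /103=2.17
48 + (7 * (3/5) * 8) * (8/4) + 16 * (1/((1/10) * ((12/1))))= 1928/15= 128.53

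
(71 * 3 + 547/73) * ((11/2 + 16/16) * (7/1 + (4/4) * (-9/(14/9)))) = 889304/511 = 1740.32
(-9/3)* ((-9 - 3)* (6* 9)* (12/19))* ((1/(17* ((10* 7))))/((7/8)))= 93312/79135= 1.18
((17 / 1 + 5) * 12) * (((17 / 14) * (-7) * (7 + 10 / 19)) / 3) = -106964 / 19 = -5629.68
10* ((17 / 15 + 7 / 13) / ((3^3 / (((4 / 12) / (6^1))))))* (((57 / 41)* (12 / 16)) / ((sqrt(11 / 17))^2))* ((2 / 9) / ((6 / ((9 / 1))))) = 52649 / 2849418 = 0.02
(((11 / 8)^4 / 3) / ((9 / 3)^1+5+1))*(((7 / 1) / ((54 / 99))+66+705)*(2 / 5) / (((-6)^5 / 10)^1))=-68856623 / 1289945088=-0.05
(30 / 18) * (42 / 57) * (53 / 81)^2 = 196630 / 373977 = 0.53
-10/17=-0.59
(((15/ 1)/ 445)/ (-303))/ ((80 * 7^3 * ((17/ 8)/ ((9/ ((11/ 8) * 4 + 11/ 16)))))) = -8/ 2882817245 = -0.00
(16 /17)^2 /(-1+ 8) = 256 /2023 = 0.13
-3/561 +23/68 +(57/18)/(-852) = 314669/955944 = 0.33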